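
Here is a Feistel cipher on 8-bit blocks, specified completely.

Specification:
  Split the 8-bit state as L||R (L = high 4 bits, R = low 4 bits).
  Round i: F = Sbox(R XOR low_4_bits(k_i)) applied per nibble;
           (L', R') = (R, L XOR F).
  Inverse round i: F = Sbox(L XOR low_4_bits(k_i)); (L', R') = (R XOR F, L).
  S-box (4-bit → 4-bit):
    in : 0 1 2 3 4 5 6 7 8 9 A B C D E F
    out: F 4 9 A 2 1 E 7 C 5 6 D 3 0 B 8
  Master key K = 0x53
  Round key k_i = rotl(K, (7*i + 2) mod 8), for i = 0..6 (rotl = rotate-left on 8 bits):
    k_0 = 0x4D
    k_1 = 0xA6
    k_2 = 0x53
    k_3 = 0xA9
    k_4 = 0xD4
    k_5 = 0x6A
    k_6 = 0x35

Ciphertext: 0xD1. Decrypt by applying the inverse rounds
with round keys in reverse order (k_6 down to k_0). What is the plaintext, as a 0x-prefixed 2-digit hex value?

0x20

s_0 = ciphertext = 0xD1
s_1 = InvRound(s_0, k_6) = 0xDD
s_2 = InvRound(s_1, k_5) = 0xAD
s_3 = InvRound(s_2, k_4) = 0x6A
s_4 = InvRound(s_3, k_3) = 0x26
s_5 = InvRound(s_4, k_2) = 0x22
s_6 = InvRound(s_5, k_1) = 0x02
s_7 = InvRound(s_6, k_0) = 0x20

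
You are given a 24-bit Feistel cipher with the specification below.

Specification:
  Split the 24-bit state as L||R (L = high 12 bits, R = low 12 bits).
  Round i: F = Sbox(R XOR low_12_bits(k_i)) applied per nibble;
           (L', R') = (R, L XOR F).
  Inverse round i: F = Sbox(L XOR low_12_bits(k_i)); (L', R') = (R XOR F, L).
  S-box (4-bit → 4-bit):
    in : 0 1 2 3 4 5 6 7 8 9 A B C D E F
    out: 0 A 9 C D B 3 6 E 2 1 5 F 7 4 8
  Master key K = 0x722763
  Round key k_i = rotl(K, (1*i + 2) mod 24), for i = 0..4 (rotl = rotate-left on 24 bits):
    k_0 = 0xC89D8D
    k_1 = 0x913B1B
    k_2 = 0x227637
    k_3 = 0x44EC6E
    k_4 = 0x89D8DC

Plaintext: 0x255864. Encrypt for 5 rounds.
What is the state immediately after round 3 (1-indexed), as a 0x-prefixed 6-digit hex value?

0x16BFA8

s_0 = plaintext = 0x255864
s_1 = Round(s_0, k_0) = 0x864917
s_2 = Round(s_1, k_1) = 0x91716B
s_3 = Round(s_2, k_2) = 0x16BFA8
s_4 = Round(s_3, k_3) = 0xFA8D98
s_5 = Round(s_4, k_4) = 0xD98475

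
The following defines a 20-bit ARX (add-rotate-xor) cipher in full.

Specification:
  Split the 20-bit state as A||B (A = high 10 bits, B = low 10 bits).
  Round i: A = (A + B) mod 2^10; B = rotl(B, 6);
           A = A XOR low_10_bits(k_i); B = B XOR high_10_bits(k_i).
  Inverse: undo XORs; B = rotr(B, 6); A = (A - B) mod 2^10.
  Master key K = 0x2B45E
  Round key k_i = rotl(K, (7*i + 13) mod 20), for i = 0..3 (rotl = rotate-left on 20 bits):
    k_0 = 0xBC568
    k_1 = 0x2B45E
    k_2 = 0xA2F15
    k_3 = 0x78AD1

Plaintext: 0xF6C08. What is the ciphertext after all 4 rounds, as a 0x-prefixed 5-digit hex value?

s_0 = plaintext = 0xF6C08
s_1 = Round(s_0, k_0) = 0xA2CF1
s_2 = Round(s_1, k_1) = 0xC88E2
s_3 = Round(s_2, k_2) = 0xC4605
s_4 = Round(s_3, k_3) = 0xF1C82

0xF1C82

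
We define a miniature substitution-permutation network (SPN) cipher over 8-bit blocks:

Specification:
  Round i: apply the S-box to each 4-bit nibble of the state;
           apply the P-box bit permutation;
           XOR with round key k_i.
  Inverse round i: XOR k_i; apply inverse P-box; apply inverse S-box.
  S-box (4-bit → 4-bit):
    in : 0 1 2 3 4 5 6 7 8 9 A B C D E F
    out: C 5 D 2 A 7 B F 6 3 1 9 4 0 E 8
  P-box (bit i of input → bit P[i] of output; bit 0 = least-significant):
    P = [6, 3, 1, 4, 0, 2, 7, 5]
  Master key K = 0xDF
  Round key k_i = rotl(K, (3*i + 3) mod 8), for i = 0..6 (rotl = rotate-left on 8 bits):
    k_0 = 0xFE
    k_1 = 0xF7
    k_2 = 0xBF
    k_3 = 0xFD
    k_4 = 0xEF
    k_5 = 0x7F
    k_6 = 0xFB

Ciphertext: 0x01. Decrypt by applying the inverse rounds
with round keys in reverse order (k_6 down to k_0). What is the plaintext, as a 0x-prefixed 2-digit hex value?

0x36

s_0 = ciphertext = 0x01
s_1 = InvRound(s_0, k_6) = 0x07
s_2 = InvRound(s_1, k_5) = 0xF6
s_3 = InvRound(s_2, k_4) = 0xA4
s_4 = InvRound(s_3, k_3) = 0xA6
s_5 = InvRound(s_4, k_2) = 0xA4
s_6 = InvRound(s_5, k_1) = 0xA2
s_7 = InvRound(s_6, k_0) = 0x36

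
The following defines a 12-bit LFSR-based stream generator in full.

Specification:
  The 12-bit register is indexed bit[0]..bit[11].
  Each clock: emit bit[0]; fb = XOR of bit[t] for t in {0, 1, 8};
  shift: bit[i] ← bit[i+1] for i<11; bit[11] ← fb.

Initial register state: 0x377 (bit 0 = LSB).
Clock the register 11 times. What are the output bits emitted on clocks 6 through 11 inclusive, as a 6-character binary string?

reg_0 = 0x377
clock 1: out=1, reg = 0x9BB
clock 2: out=1, reg = 0xCDD
clock 3: out=1, reg = 0xE6E
clock 4: out=0, reg = 0xF37
clock 5: out=1, reg = 0xF9B
clock 6: out=1, reg = 0xFCD
clock 7: out=1, reg = 0x7E6
clock 8: out=0, reg = 0x3F3
clock 9: out=1, reg = 0x9F9
clock 10: out=1, reg = 0x4FC
clock 11: out=0, reg = 0x27E

110110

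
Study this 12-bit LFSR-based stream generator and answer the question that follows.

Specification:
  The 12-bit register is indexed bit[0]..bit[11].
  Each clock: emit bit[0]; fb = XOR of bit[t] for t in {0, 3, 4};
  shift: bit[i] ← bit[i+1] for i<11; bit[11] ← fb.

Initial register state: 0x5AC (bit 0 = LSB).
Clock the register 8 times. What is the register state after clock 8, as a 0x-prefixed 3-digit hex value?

reg_0 = 0x5AC
clock 1: out=0, reg = 0xAD6
clock 2: out=0, reg = 0xD6B
clock 3: out=1, reg = 0x6B5
clock 4: out=1, reg = 0x35A
clock 5: out=0, reg = 0x1AD
clock 6: out=1, reg = 0x0D6
clock 7: out=0, reg = 0x86B
clock 8: out=1, reg = 0x435

0x435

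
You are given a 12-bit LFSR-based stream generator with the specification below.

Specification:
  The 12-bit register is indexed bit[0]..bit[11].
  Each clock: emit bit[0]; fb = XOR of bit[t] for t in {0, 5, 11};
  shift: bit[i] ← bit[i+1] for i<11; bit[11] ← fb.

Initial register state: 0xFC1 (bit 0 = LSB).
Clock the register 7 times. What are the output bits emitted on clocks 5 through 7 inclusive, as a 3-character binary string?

001

reg_0 = 0xFC1
clock 1: out=1, reg = 0x7E0
clock 2: out=0, reg = 0xBF0
clock 3: out=0, reg = 0x5F8
clock 4: out=0, reg = 0xAFC
clock 5: out=0, reg = 0x57E
clock 6: out=0, reg = 0xABF
clock 7: out=1, reg = 0xD5F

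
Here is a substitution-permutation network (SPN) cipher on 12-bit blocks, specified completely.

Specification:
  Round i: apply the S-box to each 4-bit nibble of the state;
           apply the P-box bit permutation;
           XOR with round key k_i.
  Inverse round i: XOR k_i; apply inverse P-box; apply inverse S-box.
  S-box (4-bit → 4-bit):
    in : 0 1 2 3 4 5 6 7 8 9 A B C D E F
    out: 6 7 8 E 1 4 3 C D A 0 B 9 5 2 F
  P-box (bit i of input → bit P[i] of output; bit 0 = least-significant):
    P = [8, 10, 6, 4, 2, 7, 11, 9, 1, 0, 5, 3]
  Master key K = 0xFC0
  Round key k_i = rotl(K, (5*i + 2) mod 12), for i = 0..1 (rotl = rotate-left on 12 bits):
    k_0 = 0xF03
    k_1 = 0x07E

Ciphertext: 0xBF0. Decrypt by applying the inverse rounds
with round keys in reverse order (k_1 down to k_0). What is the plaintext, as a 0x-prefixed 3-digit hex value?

s_0 = ciphertext = 0xBF0
s_1 = InvRound(s_0, k_1) = 0xCF4
s_2 = InvRound(s_1, k_0) = 0x1B8

0x1B8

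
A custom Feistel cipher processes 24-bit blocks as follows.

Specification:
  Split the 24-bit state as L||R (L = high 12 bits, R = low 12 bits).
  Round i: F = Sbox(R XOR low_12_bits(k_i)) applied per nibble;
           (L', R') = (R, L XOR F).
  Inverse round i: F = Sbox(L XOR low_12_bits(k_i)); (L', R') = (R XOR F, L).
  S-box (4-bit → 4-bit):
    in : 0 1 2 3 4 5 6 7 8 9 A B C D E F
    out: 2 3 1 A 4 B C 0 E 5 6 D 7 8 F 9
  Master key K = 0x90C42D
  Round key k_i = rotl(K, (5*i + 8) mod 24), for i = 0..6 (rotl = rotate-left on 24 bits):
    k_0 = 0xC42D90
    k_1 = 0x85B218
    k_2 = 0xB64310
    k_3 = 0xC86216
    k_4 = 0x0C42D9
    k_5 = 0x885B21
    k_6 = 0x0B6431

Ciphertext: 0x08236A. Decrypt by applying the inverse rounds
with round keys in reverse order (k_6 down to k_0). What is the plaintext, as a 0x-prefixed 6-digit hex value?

s_0 = ciphertext = 0x08236A
s_1 = InvRound(s_0, k_6) = 0x7B0082
s_2 = InvRound(s_1, k_5) = 0x7D17B0
s_3 = InvRound(s_2, k_4) = 0xC9E7D1
s_4 = InvRound(s_3, k_3) = 0x83FC9E
s_5 = InvRound(s_4, k_2) = 0x18783F
s_6 = InvRound(s_5, k_1) = 0x266187
s_7 = InvRound(s_6, k_0) = 0x81B266

0x81B266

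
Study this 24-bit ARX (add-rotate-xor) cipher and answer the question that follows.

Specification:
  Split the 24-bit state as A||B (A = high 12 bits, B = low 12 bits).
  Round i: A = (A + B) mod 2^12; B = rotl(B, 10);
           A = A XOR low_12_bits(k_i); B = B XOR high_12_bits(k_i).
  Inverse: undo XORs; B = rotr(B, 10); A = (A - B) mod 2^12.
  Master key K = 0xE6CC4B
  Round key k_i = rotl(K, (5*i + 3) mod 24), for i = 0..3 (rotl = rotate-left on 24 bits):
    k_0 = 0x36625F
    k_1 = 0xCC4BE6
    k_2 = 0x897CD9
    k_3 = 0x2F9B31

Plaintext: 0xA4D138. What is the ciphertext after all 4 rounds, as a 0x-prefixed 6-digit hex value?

0xA8E21C

s_0 = plaintext = 0xA4D138
s_1 = Round(s_0, k_0) = 0x9DA328
s_2 = Round(s_1, k_1) = 0x6E4C0E
s_3 = Round(s_2, k_2) = 0xE2B394
s_4 = Round(s_3, k_3) = 0xA8E21C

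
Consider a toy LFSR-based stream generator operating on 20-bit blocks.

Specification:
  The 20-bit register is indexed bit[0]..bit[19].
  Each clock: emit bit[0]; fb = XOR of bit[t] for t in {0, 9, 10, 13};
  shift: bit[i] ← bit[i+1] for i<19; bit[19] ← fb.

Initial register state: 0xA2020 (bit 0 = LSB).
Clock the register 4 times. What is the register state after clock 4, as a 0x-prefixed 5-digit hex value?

0x9A202

reg_0 = 0xA2020
clock 1: out=0, reg = 0xD1010
clock 2: out=0, reg = 0x68808
clock 3: out=0, reg = 0x34404
clock 4: out=0, reg = 0x9A202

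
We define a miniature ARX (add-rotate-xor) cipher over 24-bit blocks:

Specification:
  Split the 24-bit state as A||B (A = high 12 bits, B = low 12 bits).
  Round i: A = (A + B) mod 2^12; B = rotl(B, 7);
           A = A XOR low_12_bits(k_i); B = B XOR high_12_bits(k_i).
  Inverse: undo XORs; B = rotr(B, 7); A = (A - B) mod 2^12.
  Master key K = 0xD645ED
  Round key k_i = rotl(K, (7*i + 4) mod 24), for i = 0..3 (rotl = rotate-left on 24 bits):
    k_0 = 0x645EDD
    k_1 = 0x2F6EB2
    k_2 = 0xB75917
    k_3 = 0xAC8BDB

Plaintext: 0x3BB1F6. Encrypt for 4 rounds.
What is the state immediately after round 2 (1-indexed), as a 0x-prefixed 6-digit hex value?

s_0 = plaintext = 0x3BB1F6
s_1 = Round(s_0, k_0) = 0xB6CD4A
s_2 = Round(s_1, k_1) = 0x60479C
s_3 = Round(s_2, k_2) = 0x4B7549
s_4 = Round(s_3, k_3) = 0x1DBE62

0x60479C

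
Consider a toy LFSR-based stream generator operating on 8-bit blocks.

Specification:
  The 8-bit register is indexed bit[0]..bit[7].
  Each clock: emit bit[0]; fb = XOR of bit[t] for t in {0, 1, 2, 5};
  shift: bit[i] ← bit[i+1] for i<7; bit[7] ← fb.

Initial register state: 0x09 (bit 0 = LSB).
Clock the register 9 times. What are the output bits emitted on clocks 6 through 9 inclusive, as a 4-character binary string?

0001

reg_0 = 0x09
clock 1: out=1, reg = 0x84
clock 2: out=0, reg = 0xC2
clock 3: out=0, reg = 0xE1
clock 4: out=1, reg = 0x70
clock 5: out=0, reg = 0xB8
clock 6: out=0, reg = 0xDC
clock 7: out=0, reg = 0xEE
clock 8: out=0, reg = 0xF7
clock 9: out=1, reg = 0x7B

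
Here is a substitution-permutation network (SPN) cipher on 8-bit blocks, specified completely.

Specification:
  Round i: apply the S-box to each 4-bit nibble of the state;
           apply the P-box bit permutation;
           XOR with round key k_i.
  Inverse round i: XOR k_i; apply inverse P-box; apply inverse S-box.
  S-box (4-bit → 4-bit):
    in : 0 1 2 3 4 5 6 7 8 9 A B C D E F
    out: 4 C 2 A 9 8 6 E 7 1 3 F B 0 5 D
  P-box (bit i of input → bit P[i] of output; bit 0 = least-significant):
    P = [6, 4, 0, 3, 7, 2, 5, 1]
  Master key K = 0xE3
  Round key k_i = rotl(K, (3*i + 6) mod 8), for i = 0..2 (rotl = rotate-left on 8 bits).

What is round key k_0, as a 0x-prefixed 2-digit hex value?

K = 0xE3
k_0 = rotl(K, (3*0+6) mod 8) = rotl(K, 6) = 0xF8

0xF8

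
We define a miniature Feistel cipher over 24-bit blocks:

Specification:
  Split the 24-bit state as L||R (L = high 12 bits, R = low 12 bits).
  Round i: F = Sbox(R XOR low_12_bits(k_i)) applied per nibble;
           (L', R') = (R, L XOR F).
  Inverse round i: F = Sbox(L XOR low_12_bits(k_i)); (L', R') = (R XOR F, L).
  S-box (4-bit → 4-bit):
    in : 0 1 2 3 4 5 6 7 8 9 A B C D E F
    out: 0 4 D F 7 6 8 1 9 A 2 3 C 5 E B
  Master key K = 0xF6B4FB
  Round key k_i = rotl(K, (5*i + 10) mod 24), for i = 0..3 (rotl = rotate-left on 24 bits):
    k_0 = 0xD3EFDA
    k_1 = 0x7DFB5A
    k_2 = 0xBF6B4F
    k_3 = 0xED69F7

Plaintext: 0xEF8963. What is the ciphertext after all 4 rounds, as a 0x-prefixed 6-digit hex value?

0x7542E5

s_0 = plaintext = 0xEF8963
s_1 = Round(s_0, k_0) = 0x9636C2
s_2 = Round(s_1, k_1) = 0x6C2CCA
s_3 = Round(s_2, k_2) = 0xCCA754
s_4 = Round(s_3, k_3) = 0x7542E5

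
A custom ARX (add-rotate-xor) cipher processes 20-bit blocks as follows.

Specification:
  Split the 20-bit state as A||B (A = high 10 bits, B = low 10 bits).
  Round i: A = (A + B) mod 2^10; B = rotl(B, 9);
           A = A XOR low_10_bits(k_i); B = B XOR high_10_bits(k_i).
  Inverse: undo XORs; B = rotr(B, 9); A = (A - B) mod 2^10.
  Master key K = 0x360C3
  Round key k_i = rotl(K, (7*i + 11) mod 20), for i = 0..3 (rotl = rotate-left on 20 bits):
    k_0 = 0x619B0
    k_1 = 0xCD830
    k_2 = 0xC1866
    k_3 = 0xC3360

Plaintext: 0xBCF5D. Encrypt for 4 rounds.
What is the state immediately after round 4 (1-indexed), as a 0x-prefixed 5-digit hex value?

0x4CC07

s_0 = plaintext = 0xBCF5D
s_1 = Round(s_0, k_0) = 0xF8228
s_2 = Round(s_1, k_1) = 0x8E222
s_3 = Round(s_2, k_2) = 0x0F217
s_4 = Round(s_3, k_3) = 0x4CC07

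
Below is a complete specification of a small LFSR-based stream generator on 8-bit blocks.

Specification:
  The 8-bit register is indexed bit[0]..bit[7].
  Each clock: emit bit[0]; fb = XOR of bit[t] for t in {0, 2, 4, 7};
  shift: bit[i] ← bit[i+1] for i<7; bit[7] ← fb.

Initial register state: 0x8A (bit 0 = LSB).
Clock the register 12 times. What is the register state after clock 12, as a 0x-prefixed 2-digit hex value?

0x38

reg_0 = 0x8A
clock 1: out=0, reg = 0xC5
clock 2: out=1, reg = 0xE2
clock 3: out=0, reg = 0xF1
clock 4: out=1, reg = 0xF8
clock 5: out=0, reg = 0x7C
clock 6: out=0, reg = 0x3E
clock 7: out=0, reg = 0x1F
clock 8: out=1, reg = 0x8F
clock 9: out=1, reg = 0xC7
clock 10: out=1, reg = 0xE3
clock 11: out=1, reg = 0x71
clock 12: out=1, reg = 0x38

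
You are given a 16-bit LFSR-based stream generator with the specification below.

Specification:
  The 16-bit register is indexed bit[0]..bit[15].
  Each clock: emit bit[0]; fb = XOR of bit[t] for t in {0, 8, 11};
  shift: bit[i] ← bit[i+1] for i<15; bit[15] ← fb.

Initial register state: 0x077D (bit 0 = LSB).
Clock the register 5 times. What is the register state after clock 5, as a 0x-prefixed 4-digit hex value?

0xD03B

reg_0 = 0x077D
clock 1: out=1, reg = 0x03BE
clock 2: out=0, reg = 0x81DF
clock 3: out=1, reg = 0x40EF
clock 4: out=1, reg = 0xA077
clock 5: out=1, reg = 0xD03B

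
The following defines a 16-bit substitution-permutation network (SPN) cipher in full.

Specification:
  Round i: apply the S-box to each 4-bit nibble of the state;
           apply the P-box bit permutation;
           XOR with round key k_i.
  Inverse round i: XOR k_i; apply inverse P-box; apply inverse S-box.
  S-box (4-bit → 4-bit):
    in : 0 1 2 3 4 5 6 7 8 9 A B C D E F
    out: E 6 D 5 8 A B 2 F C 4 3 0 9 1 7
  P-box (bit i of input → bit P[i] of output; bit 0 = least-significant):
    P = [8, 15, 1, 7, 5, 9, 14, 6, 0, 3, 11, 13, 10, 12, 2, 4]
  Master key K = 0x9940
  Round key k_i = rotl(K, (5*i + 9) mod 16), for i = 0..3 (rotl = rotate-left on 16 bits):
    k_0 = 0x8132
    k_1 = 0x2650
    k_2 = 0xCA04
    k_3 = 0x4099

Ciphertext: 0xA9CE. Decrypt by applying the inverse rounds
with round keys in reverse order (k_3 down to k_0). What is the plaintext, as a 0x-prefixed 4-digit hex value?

s_0 = ciphertext = 0xA9CE
s_1 = InvRound(s_0, k_3) = 0x929F
s_2 = InvRound(s_1, k_2) = 0x5FA9
s_3 = InvRound(s_2, k_1) = 0x582D
s_4 = InvRound(s_3, k_0) = 0x0FAF

0x0FAF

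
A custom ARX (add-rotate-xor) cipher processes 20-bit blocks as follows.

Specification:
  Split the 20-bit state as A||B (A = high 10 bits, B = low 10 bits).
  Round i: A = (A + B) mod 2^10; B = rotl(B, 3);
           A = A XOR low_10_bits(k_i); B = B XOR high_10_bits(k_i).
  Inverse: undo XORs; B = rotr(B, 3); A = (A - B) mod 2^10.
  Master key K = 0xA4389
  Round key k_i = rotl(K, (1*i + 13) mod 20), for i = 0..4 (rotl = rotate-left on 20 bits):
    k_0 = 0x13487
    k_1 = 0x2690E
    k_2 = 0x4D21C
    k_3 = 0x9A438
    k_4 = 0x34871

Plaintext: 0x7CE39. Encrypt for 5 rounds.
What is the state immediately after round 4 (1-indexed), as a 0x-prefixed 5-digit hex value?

0xD5382

s_0 = plaintext = 0x7CE39
s_1 = Round(s_0, k_0) = 0x2AD81
s_2 = Round(s_1, k_1) = 0xC8891
s_3 = Round(s_2, k_2) = 0x6BDBD
s_4 = Round(s_3, k_3) = 0xD5382
s_5 = Round(s_4, k_4) = 0xA9CC5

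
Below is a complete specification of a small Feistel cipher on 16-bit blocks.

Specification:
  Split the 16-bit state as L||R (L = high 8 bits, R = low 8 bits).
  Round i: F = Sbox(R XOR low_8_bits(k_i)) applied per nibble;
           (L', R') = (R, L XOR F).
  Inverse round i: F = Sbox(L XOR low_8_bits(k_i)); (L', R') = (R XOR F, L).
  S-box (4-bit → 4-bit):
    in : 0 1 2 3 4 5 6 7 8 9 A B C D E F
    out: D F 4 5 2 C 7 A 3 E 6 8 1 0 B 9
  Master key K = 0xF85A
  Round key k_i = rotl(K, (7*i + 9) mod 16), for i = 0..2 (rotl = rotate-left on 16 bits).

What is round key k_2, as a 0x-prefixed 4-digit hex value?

0x2D7C

K = 0xF85A
k_0 = rotl(K, (7*0+9) mod 16) = rotl(K, 9) = 0xB5F0
k_1 = rotl(K, (7*1+9) mod 16) = rotl(K, 0) = 0xF85A
k_2 = rotl(K, (7*2+9) mod 16) = rotl(K, 7) = 0x2D7C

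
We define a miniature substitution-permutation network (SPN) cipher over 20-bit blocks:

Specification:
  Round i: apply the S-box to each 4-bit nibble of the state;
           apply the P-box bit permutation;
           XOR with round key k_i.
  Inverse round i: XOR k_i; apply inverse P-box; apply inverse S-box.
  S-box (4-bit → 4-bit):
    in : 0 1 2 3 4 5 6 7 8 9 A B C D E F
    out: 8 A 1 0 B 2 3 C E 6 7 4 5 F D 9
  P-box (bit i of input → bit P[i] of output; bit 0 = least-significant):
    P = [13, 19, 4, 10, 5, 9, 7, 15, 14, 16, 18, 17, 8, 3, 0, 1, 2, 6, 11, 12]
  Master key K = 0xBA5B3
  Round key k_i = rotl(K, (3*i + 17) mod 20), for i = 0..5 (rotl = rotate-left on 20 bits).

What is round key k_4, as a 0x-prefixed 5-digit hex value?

K = 0xBA5B3
k_0 = rotl(K, (3*0+17) mod 20) = rotl(K, 17) = 0x774B6
k_1 = rotl(K, (3*1+17) mod 20) = rotl(K, 0) = 0xBA5B3
k_2 = rotl(K, (3*2+17) mod 20) = rotl(K, 3) = 0xD2D9D
k_3 = rotl(K, (3*3+17) mod 20) = rotl(K, 6) = 0x96CEE
k_4 = rotl(K, (3*4+17) mod 20) = rotl(K, 9) = 0xB6774

0xB6774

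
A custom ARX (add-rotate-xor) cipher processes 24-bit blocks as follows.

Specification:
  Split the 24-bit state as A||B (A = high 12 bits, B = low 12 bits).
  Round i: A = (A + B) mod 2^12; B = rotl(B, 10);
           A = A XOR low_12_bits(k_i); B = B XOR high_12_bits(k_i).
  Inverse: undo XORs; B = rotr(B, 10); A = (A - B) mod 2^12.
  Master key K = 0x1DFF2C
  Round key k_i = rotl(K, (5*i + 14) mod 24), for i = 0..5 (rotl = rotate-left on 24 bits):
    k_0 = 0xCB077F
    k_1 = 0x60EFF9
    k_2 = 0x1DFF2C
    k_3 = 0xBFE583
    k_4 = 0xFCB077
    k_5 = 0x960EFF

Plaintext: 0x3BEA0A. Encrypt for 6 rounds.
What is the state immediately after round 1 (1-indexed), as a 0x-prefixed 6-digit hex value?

s_0 = plaintext = 0x3BEA0A
s_1 = Round(s_0, k_0) = 0xAB7632
s_2 = Round(s_1, k_1) = 0xF10F82
s_3 = Round(s_2, k_2) = 0x1BEA3F
s_4 = Round(s_3, k_3) = 0xE7E571
s_5 = Round(s_4, k_4) = 0x398A97
s_6 = Round(s_5, k_5) = 0x0D07C5

0xAB7632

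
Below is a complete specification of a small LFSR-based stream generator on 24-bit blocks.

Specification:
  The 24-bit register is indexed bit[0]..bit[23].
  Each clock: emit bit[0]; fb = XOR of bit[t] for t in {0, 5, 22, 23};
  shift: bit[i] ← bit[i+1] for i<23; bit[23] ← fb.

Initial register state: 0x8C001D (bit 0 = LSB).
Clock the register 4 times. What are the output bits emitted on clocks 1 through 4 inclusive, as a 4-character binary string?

1011

reg_0 = 0x8C001D
clock 1: out=1, reg = 0x46000E
clock 2: out=0, reg = 0xA30007
clock 3: out=1, reg = 0x518003
clock 4: out=1, reg = 0x28C001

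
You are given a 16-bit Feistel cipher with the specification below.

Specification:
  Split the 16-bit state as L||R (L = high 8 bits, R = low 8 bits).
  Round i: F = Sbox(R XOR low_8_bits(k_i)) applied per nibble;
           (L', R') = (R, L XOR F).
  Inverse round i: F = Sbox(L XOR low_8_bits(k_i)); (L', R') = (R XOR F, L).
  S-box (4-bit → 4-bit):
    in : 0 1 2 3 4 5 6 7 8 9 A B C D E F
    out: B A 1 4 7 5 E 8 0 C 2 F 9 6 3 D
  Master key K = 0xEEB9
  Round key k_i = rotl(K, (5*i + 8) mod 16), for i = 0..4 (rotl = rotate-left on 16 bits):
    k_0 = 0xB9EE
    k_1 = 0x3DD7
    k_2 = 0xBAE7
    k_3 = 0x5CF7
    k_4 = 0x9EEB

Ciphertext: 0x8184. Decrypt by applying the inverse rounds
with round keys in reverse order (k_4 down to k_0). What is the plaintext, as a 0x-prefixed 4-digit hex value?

0xAA8B

s_0 = ciphertext = 0x8184
s_1 = InvRound(s_0, k_4) = 0x6681
s_2 = InvRound(s_1, k_3) = 0x4B66
s_3 = InvRound(s_2, k_2) = 0x4F4B
s_4 = InvRound(s_3, k_1) = 0x8B4F
s_5 = InvRound(s_4, k_0) = 0xAA8B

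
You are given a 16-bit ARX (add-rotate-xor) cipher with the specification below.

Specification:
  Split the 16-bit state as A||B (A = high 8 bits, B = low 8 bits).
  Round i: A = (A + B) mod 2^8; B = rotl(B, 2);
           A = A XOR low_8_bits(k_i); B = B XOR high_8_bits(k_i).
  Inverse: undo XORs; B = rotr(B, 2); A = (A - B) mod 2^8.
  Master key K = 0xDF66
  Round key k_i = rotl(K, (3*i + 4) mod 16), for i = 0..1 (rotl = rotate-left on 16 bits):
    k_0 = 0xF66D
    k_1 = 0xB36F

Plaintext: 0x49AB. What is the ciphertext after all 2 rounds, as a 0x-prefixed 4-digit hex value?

s_0 = plaintext = 0x49AB
s_1 = Round(s_0, k_0) = 0x9958
s_2 = Round(s_1, k_1) = 0x9ED2

0x9ED2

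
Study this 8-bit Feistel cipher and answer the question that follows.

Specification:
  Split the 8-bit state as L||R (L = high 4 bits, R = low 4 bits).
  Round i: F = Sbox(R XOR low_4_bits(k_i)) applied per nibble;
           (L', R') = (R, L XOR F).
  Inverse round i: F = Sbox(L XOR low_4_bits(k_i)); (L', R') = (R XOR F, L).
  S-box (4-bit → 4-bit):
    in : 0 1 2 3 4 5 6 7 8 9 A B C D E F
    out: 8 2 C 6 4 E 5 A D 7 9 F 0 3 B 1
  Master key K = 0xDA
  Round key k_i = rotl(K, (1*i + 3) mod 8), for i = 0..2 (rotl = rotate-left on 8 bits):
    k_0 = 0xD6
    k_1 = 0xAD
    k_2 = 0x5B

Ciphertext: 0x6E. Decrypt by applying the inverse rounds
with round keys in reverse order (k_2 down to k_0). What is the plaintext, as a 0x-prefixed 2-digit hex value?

0x0E

s_0 = ciphertext = 0x6E
s_1 = InvRound(s_0, k_2) = 0xD6
s_2 = InvRound(s_1, k_1) = 0xED
s_3 = InvRound(s_2, k_0) = 0x0E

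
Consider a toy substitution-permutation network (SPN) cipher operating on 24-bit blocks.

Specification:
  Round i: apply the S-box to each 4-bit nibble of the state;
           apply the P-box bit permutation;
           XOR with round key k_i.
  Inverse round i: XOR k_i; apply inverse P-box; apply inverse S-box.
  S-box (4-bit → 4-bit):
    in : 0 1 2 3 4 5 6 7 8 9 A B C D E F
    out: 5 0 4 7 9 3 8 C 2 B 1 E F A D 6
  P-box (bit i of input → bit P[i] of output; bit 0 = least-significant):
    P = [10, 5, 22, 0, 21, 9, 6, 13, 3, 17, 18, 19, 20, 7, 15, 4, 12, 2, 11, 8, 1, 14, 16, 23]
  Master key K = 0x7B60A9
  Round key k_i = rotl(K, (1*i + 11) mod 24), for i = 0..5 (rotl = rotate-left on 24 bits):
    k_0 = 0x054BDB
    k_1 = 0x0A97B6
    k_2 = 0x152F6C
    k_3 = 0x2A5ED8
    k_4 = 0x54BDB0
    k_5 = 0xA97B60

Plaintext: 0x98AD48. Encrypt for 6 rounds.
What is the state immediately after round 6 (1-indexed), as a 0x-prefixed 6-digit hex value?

s_0 = plaintext = 0x98AD48
s_1 = Round(s_0, k_0) = 0xBF2BFD
s_2 = Round(s_1, k_1) = 0x855DD3
s_3 = Round(s_2, k_2) = 0x4F59C8
s_4 = Round(s_3, k_3) = 0x907436
s_5 = Round(s_4, k_4) = 0xFC67EB
s_6 = Round(s_5, k_5) = 0xC40215

0xC40215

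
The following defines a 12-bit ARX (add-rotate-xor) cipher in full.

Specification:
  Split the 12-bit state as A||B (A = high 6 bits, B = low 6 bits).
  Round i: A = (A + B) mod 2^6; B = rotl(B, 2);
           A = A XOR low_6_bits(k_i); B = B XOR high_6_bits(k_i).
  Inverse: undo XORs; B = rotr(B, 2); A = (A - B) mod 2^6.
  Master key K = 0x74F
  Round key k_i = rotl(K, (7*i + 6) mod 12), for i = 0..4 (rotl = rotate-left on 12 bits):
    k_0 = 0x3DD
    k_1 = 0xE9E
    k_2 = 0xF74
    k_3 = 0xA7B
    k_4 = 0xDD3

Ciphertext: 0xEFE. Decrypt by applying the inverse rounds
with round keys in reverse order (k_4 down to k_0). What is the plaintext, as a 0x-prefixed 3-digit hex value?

0xCDB

s_0 = ciphertext = 0xEFE
s_1 = InvRound(s_0, k_4) = 0x592
s_2 = InvRound(s_1, k_3) = 0xBFE
s_3 = InvRound(s_2, k_2) = 0xAF0
s_4 = InvRound(s_3, k_1) = 0x4E2
s_5 = InvRound(s_4, k_0) = 0xCDB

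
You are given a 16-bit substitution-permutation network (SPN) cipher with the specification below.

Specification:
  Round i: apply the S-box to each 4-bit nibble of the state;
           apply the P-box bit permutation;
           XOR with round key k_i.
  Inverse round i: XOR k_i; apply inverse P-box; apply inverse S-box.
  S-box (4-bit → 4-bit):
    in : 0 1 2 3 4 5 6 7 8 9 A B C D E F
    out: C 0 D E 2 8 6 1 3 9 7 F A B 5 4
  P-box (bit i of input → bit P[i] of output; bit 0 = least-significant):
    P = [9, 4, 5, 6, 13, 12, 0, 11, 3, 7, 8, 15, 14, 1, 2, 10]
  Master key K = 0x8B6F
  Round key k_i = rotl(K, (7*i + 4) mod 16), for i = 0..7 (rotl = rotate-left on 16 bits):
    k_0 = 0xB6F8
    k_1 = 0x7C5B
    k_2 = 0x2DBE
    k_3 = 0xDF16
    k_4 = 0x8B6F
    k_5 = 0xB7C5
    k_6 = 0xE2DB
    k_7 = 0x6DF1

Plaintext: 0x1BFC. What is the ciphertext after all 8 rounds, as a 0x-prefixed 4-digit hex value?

0x1E47

s_0 = plaintext = 0x1BFC
s_1 = Round(s_0, k_0) = 0x3721
s_2 = Round(s_1, k_1) = 0x5054
s_3 = Round(s_2, k_2) = 0xA0AE
s_4 = Round(s_3, k_3) = 0x2C31
s_5 = Round(s_4, k_4) = 0x57EA
s_6 = Round(s_5, k_5) = 0x91FC
s_7 = Round(s_6, k_6) = 0xA68A
s_8 = Round(s_7, k_7) = 0x1E47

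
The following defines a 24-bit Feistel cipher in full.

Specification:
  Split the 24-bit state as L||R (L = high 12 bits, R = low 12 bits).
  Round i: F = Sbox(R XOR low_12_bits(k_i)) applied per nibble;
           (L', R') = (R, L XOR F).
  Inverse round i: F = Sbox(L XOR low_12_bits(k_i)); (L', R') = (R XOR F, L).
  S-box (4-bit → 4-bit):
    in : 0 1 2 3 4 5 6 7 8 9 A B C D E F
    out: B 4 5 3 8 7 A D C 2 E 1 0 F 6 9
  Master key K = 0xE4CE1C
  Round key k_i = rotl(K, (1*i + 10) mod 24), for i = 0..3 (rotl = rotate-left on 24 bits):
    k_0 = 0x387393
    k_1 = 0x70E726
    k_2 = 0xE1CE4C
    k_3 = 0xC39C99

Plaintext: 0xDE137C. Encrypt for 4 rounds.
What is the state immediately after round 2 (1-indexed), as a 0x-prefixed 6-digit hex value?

0x68879A

s_0 = plaintext = 0xDE137C
s_1 = Round(s_0, k_0) = 0x37C688
s_2 = Round(s_1, k_1) = 0x68879A
s_3 = Round(s_2, k_2) = 0x79A472
s_4 = Round(s_3, k_3) = 0x472BFB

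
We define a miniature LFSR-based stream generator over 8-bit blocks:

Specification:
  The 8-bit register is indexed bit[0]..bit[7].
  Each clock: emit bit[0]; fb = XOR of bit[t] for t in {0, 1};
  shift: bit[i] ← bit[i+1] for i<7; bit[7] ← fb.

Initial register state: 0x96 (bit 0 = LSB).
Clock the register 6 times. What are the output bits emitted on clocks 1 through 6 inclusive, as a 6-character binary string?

reg_0 = 0x96
clock 1: out=0, reg = 0xCB
clock 2: out=1, reg = 0x65
clock 3: out=1, reg = 0xB2
clock 4: out=0, reg = 0xD9
clock 5: out=1, reg = 0xEC
clock 6: out=0, reg = 0x76

011010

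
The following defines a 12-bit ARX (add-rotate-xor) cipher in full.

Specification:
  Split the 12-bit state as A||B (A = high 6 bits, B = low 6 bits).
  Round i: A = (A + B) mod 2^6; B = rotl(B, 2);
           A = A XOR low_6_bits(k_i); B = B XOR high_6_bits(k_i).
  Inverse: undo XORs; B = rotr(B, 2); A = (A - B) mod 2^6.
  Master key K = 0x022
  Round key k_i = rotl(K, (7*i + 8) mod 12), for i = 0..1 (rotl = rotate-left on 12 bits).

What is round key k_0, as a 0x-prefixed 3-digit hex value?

K = 0x022
k_0 = rotl(K, (7*0+8) mod 12) = rotl(K, 8) = 0x202

0x202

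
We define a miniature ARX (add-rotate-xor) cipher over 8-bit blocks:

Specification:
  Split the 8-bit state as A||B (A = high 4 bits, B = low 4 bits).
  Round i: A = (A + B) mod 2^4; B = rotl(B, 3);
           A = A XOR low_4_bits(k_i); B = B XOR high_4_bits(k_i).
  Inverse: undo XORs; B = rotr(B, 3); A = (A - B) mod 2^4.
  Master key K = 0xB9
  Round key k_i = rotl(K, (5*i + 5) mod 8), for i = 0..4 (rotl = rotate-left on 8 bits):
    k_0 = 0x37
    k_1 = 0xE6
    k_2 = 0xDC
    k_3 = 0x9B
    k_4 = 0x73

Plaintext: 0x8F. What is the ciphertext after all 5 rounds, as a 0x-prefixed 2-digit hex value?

0x2D

s_0 = plaintext = 0x8F
s_1 = Round(s_0, k_0) = 0x0C
s_2 = Round(s_1, k_1) = 0xA8
s_3 = Round(s_2, k_2) = 0xE9
s_4 = Round(s_3, k_3) = 0xC5
s_5 = Round(s_4, k_4) = 0x2D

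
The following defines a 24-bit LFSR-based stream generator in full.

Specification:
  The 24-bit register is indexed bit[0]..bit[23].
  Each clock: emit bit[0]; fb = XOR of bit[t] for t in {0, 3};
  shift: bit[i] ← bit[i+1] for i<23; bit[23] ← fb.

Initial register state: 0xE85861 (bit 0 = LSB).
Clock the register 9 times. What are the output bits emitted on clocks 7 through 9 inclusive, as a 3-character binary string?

100

reg_0 = 0xE85861
clock 1: out=1, reg = 0xF42C30
clock 2: out=0, reg = 0x7A1618
clock 3: out=0, reg = 0xBD0B0C
clock 4: out=0, reg = 0xDE8586
clock 5: out=0, reg = 0x6F42C3
clock 6: out=1, reg = 0xB7A161
clock 7: out=1, reg = 0xDBD0B0
clock 8: out=0, reg = 0x6DE858
clock 9: out=0, reg = 0xB6F42C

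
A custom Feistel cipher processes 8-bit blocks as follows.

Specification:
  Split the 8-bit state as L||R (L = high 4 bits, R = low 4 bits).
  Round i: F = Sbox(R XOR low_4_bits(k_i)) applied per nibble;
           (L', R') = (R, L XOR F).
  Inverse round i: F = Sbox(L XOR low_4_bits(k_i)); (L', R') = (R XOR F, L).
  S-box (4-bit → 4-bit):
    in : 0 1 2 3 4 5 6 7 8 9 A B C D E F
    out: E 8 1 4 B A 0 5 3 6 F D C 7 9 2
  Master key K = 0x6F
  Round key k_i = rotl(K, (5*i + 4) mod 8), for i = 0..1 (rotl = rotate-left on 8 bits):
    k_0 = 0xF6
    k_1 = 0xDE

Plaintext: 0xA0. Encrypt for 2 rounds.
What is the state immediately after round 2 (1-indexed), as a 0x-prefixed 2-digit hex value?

0xAB

s_0 = plaintext = 0xA0
s_1 = Round(s_0, k_0) = 0x0A
s_2 = Round(s_1, k_1) = 0xAB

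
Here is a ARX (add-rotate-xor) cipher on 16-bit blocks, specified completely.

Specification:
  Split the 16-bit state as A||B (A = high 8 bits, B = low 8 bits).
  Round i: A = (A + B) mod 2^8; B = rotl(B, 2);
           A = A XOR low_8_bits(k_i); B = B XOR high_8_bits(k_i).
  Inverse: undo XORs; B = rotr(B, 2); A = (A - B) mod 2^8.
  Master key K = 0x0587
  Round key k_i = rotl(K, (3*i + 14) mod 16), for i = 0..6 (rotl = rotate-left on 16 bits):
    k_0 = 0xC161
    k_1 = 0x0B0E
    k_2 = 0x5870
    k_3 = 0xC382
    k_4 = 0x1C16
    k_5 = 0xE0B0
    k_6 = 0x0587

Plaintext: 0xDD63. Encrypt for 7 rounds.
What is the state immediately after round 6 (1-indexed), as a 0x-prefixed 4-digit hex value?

0xFE80

s_0 = plaintext = 0xDD63
s_1 = Round(s_0, k_0) = 0x214C
s_2 = Round(s_1, k_1) = 0x633A
s_3 = Round(s_2, k_2) = 0xEDB0
s_4 = Round(s_3, k_3) = 0x1F01
s_5 = Round(s_4, k_4) = 0x3618
s_6 = Round(s_5, k_5) = 0xFE80
s_7 = Round(s_6, k_6) = 0xF907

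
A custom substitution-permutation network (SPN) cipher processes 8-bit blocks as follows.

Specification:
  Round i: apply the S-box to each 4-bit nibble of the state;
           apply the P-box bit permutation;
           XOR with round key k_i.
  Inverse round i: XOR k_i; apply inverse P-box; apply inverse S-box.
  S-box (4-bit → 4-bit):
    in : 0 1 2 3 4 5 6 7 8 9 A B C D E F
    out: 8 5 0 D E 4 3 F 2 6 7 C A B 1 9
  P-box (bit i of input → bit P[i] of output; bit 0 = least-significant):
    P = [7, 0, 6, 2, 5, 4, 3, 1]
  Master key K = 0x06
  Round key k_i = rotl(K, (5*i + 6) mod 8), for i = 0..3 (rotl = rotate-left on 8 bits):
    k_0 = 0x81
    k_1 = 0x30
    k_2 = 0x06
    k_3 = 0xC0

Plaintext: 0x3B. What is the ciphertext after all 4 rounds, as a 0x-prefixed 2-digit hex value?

s_0 = plaintext = 0x3B
s_1 = Round(s_0, k_0) = 0xEF
s_2 = Round(s_1, k_1) = 0x94
s_3 = Round(s_2, k_2) = 0x5B
s_4 = Round(s_3, k_3) = 0x8C

0x8C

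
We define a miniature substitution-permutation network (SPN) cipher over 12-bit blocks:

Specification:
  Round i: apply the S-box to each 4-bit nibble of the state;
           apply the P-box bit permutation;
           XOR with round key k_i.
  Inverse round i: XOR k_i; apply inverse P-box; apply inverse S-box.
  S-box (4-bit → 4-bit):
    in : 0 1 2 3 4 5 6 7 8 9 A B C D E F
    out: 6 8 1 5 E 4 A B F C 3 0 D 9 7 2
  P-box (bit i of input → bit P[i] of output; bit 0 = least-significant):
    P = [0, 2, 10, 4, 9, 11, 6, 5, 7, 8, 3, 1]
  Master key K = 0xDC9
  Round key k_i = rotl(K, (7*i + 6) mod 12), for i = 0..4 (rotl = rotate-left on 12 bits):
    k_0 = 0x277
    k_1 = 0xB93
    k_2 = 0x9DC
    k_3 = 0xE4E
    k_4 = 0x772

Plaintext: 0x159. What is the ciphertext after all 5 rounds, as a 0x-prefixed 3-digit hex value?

s_0 = plaintext = 0x159
s_1 = Round(s_0, k_0) = 0x625
s_2 = Round(s_1, k_1) = 0xC91
s_3 = Round(s_2, k_2) = 0x926
s_4 = Round(s_3, k_3) = 0xC50
s_5 = Round(s_4, k_4) = 0x3BC

0x3BC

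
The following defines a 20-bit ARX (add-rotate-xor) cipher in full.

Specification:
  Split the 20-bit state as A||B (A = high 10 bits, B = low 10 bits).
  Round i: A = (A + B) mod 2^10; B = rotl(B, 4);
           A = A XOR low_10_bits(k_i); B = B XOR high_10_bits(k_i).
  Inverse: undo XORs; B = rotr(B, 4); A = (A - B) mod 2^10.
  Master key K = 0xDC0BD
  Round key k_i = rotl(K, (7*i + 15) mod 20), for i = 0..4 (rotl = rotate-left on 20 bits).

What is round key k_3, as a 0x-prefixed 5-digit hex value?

K = 0xDC0BD
k_0 = rotl(K, (7*0+15) mod 20) = rotl(K, 15) = 0xEEE05
k_1 = rotl(K, (7*1+15) mod 20) = rotl(K, 2) = 0x702F7
k_2 = rotl(K, (7*2+15) mod 20) = rotl(K, 9) = 0x17BB8
k_3 = rotl(K, (7*3+15) mod 20) = rotl(K, 16) = 0xDDC0B

0xDDC0B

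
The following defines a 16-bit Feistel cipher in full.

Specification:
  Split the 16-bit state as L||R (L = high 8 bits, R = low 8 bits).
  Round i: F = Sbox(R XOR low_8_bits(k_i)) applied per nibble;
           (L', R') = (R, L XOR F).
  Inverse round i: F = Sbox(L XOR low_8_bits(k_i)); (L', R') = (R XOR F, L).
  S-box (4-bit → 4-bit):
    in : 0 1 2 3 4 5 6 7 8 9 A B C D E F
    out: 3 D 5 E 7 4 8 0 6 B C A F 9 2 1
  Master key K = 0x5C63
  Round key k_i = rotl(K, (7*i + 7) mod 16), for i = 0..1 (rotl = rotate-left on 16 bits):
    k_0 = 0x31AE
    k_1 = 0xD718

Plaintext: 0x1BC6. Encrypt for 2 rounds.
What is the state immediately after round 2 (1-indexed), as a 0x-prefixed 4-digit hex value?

0x9DA2

s_0 = plaintext = 0x1BC6
s_1 = Round(s_0, k_0) = 0xC69D
s_2 = Round(s_1, k_1) = 0x9DA2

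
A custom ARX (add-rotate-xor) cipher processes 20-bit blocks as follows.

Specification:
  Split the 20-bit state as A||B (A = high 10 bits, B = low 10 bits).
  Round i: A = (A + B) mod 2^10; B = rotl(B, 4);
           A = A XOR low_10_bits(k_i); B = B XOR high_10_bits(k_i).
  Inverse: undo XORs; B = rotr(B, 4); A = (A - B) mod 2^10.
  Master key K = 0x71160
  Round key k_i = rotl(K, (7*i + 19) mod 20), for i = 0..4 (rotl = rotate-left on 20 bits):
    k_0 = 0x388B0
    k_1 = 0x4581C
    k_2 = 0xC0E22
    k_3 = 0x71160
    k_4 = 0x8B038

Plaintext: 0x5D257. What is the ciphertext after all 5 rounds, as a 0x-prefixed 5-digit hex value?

0xE072B

s_0 = plaintext = 0x5D257
s_1 = Round(s_0, k_0) = 0xDED9B
s_2 = Round(s_1, k_1) = 0x428A0
s_3 = Round(s_2, k_2) = 0xE2101
s_4 = Round(s_3, k_3) = 0x7A5D0
s_5 = Round(s_4, k_4) = 0xE072B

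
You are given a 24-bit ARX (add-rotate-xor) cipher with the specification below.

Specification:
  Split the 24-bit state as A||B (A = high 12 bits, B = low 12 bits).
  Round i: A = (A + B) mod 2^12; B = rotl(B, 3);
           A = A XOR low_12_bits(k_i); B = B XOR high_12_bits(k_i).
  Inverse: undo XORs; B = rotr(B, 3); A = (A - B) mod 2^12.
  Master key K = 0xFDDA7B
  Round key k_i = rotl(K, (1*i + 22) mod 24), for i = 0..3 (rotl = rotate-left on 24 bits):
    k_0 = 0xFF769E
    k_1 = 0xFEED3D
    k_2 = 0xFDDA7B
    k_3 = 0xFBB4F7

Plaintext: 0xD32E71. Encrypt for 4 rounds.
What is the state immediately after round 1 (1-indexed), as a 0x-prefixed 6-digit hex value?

0xD3DC78

s_0 = plaintext = 0xD32E71
s_1 = Round(s_0, k_0) = 0xD3DC78
s_2 = Round(s_1, k_1) = 0x488C28
s_3 = Round(s_2, k_2) = 0xACBE9B
s_4 = Round(s_3, k_3) = 0xD91B64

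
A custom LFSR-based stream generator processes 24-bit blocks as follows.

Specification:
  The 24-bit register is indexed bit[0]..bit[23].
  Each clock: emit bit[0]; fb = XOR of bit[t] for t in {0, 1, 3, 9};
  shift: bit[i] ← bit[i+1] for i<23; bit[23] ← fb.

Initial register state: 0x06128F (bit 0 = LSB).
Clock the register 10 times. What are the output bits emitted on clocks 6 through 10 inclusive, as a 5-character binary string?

reg_0 = 0x06128F
clock 1: out=1, reg = 0x030947
clock 2: out=1, reg = 0x0184A3
clock 3: out=1, reg = 0x00C251
clock 4: out=1, reg = 0x006128
clock 5: out=0, reg = 0x803094
clock 6: out=0, reg = 0x40184A
clock 7: out=0, reg = 0x200C25
clock 8: out=1, reg = 0x900612
clock 9: out=0, reg = 0x480309
clock 10: out=1, reg = 0xA40184

00101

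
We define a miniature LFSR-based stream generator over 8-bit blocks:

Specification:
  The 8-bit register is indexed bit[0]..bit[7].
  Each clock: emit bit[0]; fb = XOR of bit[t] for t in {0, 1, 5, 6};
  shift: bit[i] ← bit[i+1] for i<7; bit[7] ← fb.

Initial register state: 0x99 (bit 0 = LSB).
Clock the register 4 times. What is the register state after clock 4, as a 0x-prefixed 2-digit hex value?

reg_0 = 0x99
clock 1: out=1, reg = 0xCC
clock 2: out=0, reg = 0xE6
clock 3: out=0, reg = 0xF3
clock 4: out=1, reg = 0x79

0x79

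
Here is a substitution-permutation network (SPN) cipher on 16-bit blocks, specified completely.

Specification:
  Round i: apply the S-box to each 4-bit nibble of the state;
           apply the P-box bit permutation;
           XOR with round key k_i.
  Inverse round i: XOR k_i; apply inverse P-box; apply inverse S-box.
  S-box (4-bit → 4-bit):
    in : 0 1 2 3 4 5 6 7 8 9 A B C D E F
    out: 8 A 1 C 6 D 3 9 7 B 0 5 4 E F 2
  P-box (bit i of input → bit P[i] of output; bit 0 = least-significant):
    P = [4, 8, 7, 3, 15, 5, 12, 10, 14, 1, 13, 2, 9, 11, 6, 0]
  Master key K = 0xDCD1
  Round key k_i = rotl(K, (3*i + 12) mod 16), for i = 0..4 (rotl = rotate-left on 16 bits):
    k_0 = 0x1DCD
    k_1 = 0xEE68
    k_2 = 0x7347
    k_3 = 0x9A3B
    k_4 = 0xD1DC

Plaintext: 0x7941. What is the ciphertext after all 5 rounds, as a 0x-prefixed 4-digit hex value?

0xA85C

s_0 = plaintext = 0x7941
s_1 = Round(s_0, k_0) = 0x4EE2
s_2 = Round(s_1, k_1) = 0x121E
s_3 = Round(s_2, k_2) = 0x3EFE
s_4 = Round(s_3, k_3) = 0xFBC4
s_5 = Round(s_4, k_4) = 0xA85C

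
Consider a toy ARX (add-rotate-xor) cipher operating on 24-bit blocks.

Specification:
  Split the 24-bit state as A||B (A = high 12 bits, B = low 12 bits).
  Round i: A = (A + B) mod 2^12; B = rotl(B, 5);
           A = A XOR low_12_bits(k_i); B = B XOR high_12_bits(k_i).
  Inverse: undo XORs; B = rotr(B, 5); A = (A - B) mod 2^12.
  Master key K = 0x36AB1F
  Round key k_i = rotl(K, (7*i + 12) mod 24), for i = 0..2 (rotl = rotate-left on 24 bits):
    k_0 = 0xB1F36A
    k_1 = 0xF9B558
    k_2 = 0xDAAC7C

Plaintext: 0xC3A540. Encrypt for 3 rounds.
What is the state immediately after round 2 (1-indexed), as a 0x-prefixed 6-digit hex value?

s_0 = plaintext = 0xC3A540
s_1 = Round(s_0, k_0) = 0x210315
s_2 = Round(s_1, k_1) = 0x07DD3D
s_3 = Round(s_2, k_2) = 0x1C6A10

0x07DD3D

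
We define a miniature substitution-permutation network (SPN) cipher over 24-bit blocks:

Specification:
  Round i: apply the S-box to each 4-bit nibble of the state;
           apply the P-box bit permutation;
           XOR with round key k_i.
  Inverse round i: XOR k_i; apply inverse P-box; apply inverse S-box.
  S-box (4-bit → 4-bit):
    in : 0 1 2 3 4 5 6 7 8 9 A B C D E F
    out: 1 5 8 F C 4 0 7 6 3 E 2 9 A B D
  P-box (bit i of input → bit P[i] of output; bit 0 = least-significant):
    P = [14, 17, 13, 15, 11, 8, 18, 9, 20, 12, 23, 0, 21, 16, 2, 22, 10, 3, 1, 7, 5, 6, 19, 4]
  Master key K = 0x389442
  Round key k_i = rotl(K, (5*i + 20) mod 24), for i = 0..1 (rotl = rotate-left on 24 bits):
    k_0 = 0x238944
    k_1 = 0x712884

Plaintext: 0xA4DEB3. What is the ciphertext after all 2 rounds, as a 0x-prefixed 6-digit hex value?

s_0 = plaintext = 0xA4DEB3
s_1 = Round(s_0, k_0) = 0x787897
s_2 = Round(s_1, k_1) = 0xDA51EA

0xDA51EA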